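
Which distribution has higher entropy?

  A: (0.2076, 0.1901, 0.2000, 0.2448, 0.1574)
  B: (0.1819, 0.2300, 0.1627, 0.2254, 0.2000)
B

Both distributions are close to uniform, making this a harder comparison.

H(A) = 2.3075 bits
H(B) = 2.3100 bits

The distribution closer to uniform has higher entropy.
Answer: B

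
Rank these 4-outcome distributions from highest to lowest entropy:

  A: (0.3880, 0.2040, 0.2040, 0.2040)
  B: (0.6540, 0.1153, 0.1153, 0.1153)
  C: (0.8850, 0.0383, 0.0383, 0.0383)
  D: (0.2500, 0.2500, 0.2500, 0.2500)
D > A > B > C

Key insight: Entropy is maximized by uniform distributions and minimized by concentrated distributions.

Entropies:
  H(A) = 1.9335 bits
  H(B) = 1.4788 bits
  H(C) = 0.6971 bits
  H(D) = 2.0000 bits

Ranking: D > A > B > C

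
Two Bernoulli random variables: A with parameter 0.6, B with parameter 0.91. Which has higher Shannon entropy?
A

For binary distributions, entropy is maximized at p=0.5 and decreases as p moves toward 0 or 1.

H(A) = H(0.6) = 0.9710 bits
H(B) = H(0.91) = 0.4365 bits

Distribution A (p=0.6) is closer to uniform (p=0.5), so it has higher entropy.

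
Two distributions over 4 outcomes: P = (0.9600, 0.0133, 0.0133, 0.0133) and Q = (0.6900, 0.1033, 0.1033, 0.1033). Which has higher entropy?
Q

P is highly concentrated on one outcome (96%), making it nearly deterministic. Q spreads its mass more evenly (max 69%). The more spread-out distribution has higher entropy: H(P) ≈ 0.306 bits, H(Q) ≈ 1.385 bits.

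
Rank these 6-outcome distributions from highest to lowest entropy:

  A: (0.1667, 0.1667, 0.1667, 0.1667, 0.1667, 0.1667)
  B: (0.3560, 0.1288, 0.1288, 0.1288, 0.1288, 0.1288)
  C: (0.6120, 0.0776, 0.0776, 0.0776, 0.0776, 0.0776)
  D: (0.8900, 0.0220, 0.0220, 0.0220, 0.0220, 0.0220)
A > B > C > D

Key insight: Entropy is maximized by uniform distributions and minimized by concentrated distributions.

Entropies:
  H(A) = 2.5850 bits
  H(B) = 2.4346 bits
  H(C) = 1.8644 bits
  H(D) = 0.7553 bits

Ranking: A > B > C > D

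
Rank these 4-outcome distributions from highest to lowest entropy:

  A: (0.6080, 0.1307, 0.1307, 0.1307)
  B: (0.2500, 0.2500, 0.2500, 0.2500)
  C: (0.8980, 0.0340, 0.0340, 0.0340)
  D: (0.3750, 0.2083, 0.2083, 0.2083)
B > D > A > C

Key insight: Entropy is maximized by uniform distributions and minimized by concentrated distributions.

Entropies:
  H(A) = 1.5874 bits
  H(B) = 2.0000 bits
  H(C) = 0.6370 bits
  H(D) = 1.9450 bits

Ranking: B > D > A > C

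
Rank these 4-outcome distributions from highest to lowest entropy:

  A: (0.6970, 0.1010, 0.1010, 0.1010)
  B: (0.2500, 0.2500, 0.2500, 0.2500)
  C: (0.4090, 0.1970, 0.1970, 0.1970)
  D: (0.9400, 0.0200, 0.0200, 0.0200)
B > C > A > D

Key insight: Entropy is maximized by uniform distributions and minimized by concentrated distributions.

Entropies:
  H(A) = 1.3652 bits
  H(B) = 2.0000 bits
  H(C) = 1.9127 bits
  H(D) = 0.4225 bits

Ranking: B > C > A > D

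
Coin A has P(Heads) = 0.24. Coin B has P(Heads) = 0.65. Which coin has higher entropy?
B

For binary distributions, entropy is maximized at p=0.5 and decreases as p moves toward 0 or 1.

H(A) = H(0.24) = 0.7950 bits
H(B) = H(0.65) = 0.9341 bits

Distribution B (p=0.65) is closer to uniform (p=0.5), so it has higher entropy.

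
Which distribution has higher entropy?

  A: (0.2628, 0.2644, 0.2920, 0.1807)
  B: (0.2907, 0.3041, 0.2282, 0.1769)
A

Both distributions are close to uniform, making this a harder comparison.

H(A) = 1.9788 bits
H(B) = 1.9690 bits

The distribution closer to uniform has higher entropy.
Answer: A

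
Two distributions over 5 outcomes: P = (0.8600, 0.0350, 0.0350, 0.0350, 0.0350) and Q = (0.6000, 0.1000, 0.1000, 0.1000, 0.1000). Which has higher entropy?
Q

P is highly concentrated on one outcome (86%), making it nearly deterministic. Q spreads its mass more evenly (max 60%). The more spread-out distribution has higher entropy: H(P) ≈ 0.864 bits, H(Q) ≈ 1.771 bits.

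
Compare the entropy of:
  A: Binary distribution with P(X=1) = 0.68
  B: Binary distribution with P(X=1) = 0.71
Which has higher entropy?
A

For binary distributions, entropy is maximized at p=0.5 and decreases as p moves toward 0 or 1.

H(A) = H(0.68) = 0.9044 bits
H(B) = H(0.71) = 0.8687 bits

Distribution A (p=0.68) is closer to uniform (p=0.5), so it has higher entropy.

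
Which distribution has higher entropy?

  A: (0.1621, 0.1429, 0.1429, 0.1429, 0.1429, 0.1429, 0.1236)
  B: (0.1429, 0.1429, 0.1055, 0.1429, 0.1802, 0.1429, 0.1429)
A

Both distributions are close to uniform, making this a harder comparison.

H(A) = 2.8036 bits
H(B) = 2.7931 bits

The distribution closer to uniform has higher entropy.
Answer: A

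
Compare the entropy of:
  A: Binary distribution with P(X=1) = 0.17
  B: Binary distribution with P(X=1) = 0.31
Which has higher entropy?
B

For binary distributions, entropy is maximized at p=0.5 and decreases as p moves toward 0 or 1.

H(A) = H(0.17) = 0.6577 bits
H(B) = H(0.31) = 0.8932 bits

Distribution B (p=0.31) is closer to uniform (p=0.5), so it has higher entropy.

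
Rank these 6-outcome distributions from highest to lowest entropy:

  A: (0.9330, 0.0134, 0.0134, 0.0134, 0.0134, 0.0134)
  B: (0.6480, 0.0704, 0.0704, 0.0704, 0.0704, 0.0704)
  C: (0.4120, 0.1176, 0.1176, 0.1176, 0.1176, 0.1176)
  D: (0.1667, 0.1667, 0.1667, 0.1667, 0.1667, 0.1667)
D > C > B > A

Key insight: Entropy is maximized by uniform distributions and minimized by concentrated distributions.

Entropies:
  H(A) = 0.5102 bits
  H(B) = 1.7532 bits
  H(C) = 2.3428 bits
  H(D) = 2.5850 bits

Ranking: D > C > B > A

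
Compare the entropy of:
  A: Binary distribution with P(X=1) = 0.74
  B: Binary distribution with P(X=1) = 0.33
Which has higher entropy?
B

For binary distributions, entropy is maximized at p=0.5 and decreases as p moves toward 0 or 1.

H(A) = H(0.74) = 0.8267 bits
H(B) = H(0.33) = 0.9149 bits

Distribution B (p=0.33) is closer to uniform (p=0.5), so it has higher entropy.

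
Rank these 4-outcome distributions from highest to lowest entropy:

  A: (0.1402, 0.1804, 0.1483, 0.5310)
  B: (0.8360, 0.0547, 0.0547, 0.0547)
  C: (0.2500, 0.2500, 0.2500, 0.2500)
C > A > B

Key insight: Entropy is maximized by uniform distributions and minimized by concentrated distributions.

- Uniform distributions have maximum entropy log₂(4) = 2.0000 bits
- The more "peaked" or concentrated a distribution, the lower its entropy

Entropies:
  H(A) = 1.7364 bits
  H(B) = 0.9037 bits
  H(C) = 2.0000 bits

Ranking: C > A > B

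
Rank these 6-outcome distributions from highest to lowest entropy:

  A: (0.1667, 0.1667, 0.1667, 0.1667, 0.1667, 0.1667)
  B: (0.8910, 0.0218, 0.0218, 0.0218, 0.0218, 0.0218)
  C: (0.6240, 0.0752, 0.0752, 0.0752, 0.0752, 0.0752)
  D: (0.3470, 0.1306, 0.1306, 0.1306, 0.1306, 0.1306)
A > D > C > B

Key insight: Entropy is maximized by uniform distributions and minimized by concentrated distributions.

Entropies:
  H(A) = 2.5850 bits
  H(B) = 0.7500 bits
  H(C) = 1.8282 bits
  H(D) = 2.4476 bits

Ranking: A > D > C > B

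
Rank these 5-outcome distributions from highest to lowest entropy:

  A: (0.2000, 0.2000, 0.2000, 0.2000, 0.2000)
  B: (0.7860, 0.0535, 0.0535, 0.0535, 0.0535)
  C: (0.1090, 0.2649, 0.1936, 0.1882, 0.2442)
A > C > B

Key insight: Entropy is maximized by uniform distributions and minimized by concentrated distributions.

- Uniform distributions have maximum entropy log₂(5) = 2.3219 bits
- The more "peaked" or concentrated a distribution, the lower its entropy

Entropies:
  H(A) = 2.3219 bits
  H(B) = 1.1771 bits
  H(C) = 2.2651 bits

Ranking: A > C > B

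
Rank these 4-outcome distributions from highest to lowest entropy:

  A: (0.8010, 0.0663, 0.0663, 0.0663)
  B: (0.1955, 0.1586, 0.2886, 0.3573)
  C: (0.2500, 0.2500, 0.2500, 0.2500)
C > B > A

Key insight: Entropy is maximized by uniform distributions and minimized by concentrated distributions.

- Uniform distributions have maximum entropy log₂(4) = 2.0000 bits
- The more "peaked" or concentrated a distribution, the lower its entropy

Entropies:
  H(A) = 1.0353 bits
  H(B) = 1.9296 bits
  H(C) = 2.0000 bits

Ranking: C > B > A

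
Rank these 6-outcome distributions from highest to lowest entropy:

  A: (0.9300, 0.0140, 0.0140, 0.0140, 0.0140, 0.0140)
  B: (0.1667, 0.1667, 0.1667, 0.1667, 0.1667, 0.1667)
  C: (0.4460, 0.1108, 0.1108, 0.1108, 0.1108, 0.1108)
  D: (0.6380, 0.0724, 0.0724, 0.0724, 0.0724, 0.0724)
B > C > D > A

Key insight: Entropy is maximized by uniform distributions and minimized by concentrated distributions.

Entropies:
  H(A) = 0.5285 bits
  H(B) = 2.5850 bits
  H(C) = 2.2779 bits
  H(D) = 1.7849 bits

Ranking: B > C > D > A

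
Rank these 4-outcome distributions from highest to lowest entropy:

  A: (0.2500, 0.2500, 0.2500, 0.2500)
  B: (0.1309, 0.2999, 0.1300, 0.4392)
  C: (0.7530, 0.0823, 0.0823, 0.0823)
A > B > C

Key insight: Entropy is maximized by uniform distributions and minimized by concentrated distributions.

- Uniform distributions have maximum entropy log₂(4) = 2.0000 bits
- The more "peaked" or concentrated a distribution, the lower its entropy

Entropies:
  H(A) = 2.0000 bits
  H(B) = 1.8091 bits
  H(C) = 1.1980 bits

Ranking: A > B > C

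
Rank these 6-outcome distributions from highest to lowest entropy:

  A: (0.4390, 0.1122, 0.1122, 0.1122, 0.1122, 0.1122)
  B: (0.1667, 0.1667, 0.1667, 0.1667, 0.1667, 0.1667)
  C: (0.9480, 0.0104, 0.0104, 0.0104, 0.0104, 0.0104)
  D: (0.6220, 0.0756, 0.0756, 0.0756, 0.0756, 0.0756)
B > A > D > C

Key insight: Entropy is maximized by uniform distributions and minimized by concentrated distributions.

Entropies:
  H(A) = 2.2918 bits
  H(B) = 2.5850 bits
  H(C) = 0.4156 bits
  H(D) = 1.8343 bits

Ranking: B > A > D > C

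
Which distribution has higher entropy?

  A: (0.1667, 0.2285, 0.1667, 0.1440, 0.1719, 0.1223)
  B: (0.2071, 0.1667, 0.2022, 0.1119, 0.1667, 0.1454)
A

Both distributions are close to uniform, making this a harder comparison.

H(A) = 2.5583 bits
H(B) = 2.5566 bits

The distribution closer to uniform has higher entropy.
Answer: A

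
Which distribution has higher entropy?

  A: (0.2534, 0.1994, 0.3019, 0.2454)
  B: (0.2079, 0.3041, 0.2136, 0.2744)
A

Both distributions are close to uniform, making this a harder comparison.

H(A) = 1.9847 bits
H(B) = 1.9810 bits

The distribution closer to uniform has higher entropy.
Answer: A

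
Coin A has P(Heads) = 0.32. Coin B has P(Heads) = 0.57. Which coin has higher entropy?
B

For binary distributions, entropy is maximized at p=0.5 and decreases as p moves toward 0 or 1.

H(A) = H(0.32) = 0.9044 bits
H(B) = H(0.57) = 0.9858 bits

Distribution B (p=0.57) is closer to uniform (p=0.5), so it has higher entropy.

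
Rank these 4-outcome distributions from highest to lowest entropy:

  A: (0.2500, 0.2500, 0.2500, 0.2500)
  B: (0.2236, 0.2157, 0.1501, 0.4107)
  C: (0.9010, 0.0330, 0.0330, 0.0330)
A > B > C

Key insight: Entropy is maximized by uniform distributions and minimized by concentrated distributions.

- Uniform distributions have maximum entropy log₂(4) = 2.0000 bits
- The more "peaked" or concentrated a distribution, the lower its entropy

Entropies:
  H(A) = 2.0000 bits
  H(B) = 1.8984 bits
  H(C) = 0.6227 bits

Ranking: A > B > C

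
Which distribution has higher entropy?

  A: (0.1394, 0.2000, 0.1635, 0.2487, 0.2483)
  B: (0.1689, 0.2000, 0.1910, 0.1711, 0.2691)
B

Both distributions are close to uniform, making this a harder comparison.

H(A) = 2.2862 bits
H(B) = 2.2992 bits

The distribution closer to uniform has higher entropy.
Answer: B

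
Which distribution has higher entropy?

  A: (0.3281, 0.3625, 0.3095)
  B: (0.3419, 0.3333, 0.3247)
B

Both distributions are close to uniform, making this a harder comparison.

H(A) = 1.5819 bits
H(B) = 1.5846 bits

The distribution closer to uniform has higher entropy.
Answer: B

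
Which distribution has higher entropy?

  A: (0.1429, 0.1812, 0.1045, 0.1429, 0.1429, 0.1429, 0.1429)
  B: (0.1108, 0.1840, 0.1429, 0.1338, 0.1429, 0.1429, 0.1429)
B

Both distributions are close to uniform, making this a harder comparison.

H(A) = 2.7924 bits
H(B) = 2.7935 bits

The distribution closer to uniform has higher entropy.
Answer: B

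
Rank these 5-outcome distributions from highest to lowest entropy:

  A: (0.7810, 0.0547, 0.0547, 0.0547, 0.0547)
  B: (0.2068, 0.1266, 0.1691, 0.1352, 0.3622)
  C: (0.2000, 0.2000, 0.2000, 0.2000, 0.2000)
C > B > A

Key insight: Entropy is maximized by uniform distributions and minimized by concentrated distributions.

- Uniform distributions have maximum entropy log₂(5) = 2.3219 bits
- The more "peaked" or concentrated a distribution, the lower its entropy

Entropies:
  H(A) = 1.1963 bits
  H(B) = 2.2023 bits
  H(C) = 2.3219 bits

Ranking: C > B > A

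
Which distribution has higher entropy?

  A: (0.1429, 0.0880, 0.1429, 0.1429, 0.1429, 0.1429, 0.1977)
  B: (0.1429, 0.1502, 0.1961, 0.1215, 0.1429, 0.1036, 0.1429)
B

Both distributions are close to uniform, making this a harder comparison.

H(A) = 2.7762 bits
H(B) = 2.7832 bits

The distribution closer to uniform has higher entropy.
Answer: B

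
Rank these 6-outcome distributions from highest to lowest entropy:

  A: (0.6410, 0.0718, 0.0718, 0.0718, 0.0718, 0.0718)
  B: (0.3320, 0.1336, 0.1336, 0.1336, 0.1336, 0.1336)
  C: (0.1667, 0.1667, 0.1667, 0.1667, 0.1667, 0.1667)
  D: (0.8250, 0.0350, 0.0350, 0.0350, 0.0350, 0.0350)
C > B > A > D

Key insight: Entropy is maximized by uniform distributions and minimized by concentrated distributions.

Entropies:
  H(A) = 1.7754 bits
  H(B) = 2.4680 bits
  H(C) = 2.5850 bits
  H(D) = 1.0754 bits

Ranking: C > B > A > D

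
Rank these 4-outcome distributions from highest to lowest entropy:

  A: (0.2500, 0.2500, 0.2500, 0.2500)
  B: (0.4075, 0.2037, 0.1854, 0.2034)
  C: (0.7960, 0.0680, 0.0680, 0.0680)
A > B > C

Key insight: Entropy is maximized by uniform distributions and minimized by concentrated distributions.

- Uniform distributions have maximum entropy log₂(4) = 2.0000 bits
- The more "peaked" or concentrated a distribution, the lower its entropy

Entropies:
  H(A) = 2.0000 bits
  H(B) = 1.9135 bits
  H(C) = 1.0532 bits

Ranking: A > B > C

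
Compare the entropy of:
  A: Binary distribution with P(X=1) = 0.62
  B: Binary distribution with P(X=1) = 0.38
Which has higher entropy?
Equal

For binary distributions, entropy is maximized at p=0.5 and decreases as p moves toward 0 or 1.

H(A) = H(0.62) = 0.9580 bits
H(B) = H(0.38) = 0.9580 bits

Both distributions are equally far from uniform (|0.62-0.5| = |0.38-0.5|), so they have the same entropy.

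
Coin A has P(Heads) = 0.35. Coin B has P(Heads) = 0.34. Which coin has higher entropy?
A

For binary distributions, entropy is maximized at p=0.5 and decreases as p moves toward 0 or 1.

H(A) = H(0.35) = 0.9341 bits
H(B) = H(0.34) = 0.9248 bits

Distribution A (p=0.35) is closer to uniform (p=0.5), so it has higher entropy.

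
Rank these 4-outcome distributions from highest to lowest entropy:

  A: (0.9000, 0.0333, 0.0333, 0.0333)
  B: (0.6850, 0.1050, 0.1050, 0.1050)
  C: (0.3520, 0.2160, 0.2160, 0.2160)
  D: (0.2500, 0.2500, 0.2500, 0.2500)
D > C > B > A

Key insight: Entropy is maximized by uniform distributions and minimized by concentrated distributions.

Entropies:
  H(A) = 0.6275 bits
  H(B) = 1.3981 bits
  H(C) = 1.9629 bits
  H(D) = 2.0000 bits

Ranking: D > C > B > A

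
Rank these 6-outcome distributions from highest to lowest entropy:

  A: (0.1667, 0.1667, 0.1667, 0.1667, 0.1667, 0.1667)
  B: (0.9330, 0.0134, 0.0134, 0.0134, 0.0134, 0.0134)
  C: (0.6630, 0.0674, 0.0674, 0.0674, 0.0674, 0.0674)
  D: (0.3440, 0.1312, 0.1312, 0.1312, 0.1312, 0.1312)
A > D > C > B

Key insight: Entropy is maximized by uniform distributions and minimized by concentrated distributions.

Entropies:
  H(A) = 2.5850 bits
  H(B) = 0.5102 bits
  H(C) = 1.7044 bits
  H(D) = 2.4518 bits

Ranking: A > D > C > B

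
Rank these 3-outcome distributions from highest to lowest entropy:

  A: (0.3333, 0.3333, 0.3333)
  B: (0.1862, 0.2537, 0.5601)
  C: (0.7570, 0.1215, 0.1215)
A > B > C

Key insight: Entropy is maximized by uniform distributions and minimized by concentrated distributions.

- Uniform distributions have maximum entropy log₂(3) = 1.5850 bits
- The more "peaked" or concentrated a distribution, the lower its entropy

Entropies:
  H(A) = 1.5850 bits
  H(B) = 1.4219 bits
  H(C) = 1.0430 bits

Ranking: A > B > C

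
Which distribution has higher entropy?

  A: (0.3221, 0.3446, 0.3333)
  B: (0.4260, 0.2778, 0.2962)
A

Both distributions are close to uniform, making this a harder comparison.

H(A) = 1.5844 bits
H(B) = 1.5577 bits

The distribution closer to uniform has higher entropy.
Answer: A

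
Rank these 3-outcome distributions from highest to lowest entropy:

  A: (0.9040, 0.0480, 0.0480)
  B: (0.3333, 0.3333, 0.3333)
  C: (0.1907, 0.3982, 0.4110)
B > C > A

Key insight: Entropy is maximized by uniform distributions and minimized by concentrated distributions.

- Uniform distributions have maximum entropy log₂(3) = 1.5850 bits
- The more "peaked" or concentrated a distribution, the lower its entropy

Entropies:
  H(A) = 0.5522 bits
  H(B) = 1.5850 bits
  H(C) = 1.5121 bits

Ranking: B > C > A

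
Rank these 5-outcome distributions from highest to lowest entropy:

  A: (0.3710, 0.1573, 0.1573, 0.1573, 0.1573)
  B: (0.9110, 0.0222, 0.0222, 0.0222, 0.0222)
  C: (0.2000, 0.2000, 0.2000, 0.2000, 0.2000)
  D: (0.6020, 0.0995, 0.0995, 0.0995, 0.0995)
C > A > D > B

Key insight: Entropy is maximized by uniform distributions and minimized by concentrated distributions.

Entropies:
  H(A) = 2.2094 bits
  H(B) = 0.6111 bits
  H(C) = 2.3219 bits
  H(D) = 1.7658 bits

Ranking: C > A > D > B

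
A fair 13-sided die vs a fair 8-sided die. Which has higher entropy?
13-sided die

Both are uniform distributions; for uniform over n outcomes, H = log₂(n). H(13-sided) = log₂(13) = 3.700 bits and H(8-sided) = log₂(8) = 3.000 bits. More outcomes in a uniform distribution means higher entropy.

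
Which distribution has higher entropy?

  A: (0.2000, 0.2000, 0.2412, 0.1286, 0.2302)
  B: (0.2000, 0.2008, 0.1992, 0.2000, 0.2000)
B

Both distributions are close to uniform, making this a harder comparison.

H(A) = 2.2920 bits
H(B) = 2.3219 bits

The distribution closer to uniform has higher entropy.
Answer: B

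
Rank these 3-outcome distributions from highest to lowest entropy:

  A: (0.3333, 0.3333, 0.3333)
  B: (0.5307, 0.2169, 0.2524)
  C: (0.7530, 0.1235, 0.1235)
A > B > C

Key insight: Entropy is maximized by uniform distributions and minimized by concentrated distributions.

- Uniform distributions have maximum entropy log₂(3) = 1.5850 bits
- The more "peaked" or concentrated a distribution, the lower its entropy

Entropies:
  H(A) = 1.5850 bits
  H(B) = 1.4646 bits
  H(C) = 1.0535 bits

Ranking: A > B > C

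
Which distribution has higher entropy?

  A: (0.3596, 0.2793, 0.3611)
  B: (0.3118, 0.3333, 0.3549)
B

Both distributions are close to uniform, making this a harder comparison.

H(A) = 1.5752 bits
H(B) = 1.5829 bits

The distribution closer to uniform has higher entropy.
Answer: B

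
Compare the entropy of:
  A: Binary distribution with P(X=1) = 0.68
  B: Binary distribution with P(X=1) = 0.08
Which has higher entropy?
A

For binary distributions, entropy is maximized at p=0.5 and decreases as p moves toward 0 or 1.

H(A) = H(0.68) = 0.9044 bits
H(B) = H(0.08) = 0.4022 bits

Distribution A (p=0.68) is closer to uniform (p=0.5), so it has higher entropy.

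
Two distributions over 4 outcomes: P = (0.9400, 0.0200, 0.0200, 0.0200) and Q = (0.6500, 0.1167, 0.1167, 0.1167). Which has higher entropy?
Q

P is highly concentrated on one outcome (94%), making it nearly deterministic. Q spreads its mass more evenly (max 65%). The more spread-out distribution has higher entropy: H(P) ≈ 0.423 bits, H(Q) ≈ 1.489 bits.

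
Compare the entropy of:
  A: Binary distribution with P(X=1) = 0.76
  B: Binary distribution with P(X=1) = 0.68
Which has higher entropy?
B

For binary distributions, entropy is maximized at p=0.5 and decreases as p moves toward 0 or 1.

H(A) = H(0.76) = 0.7950 bits
H(B) = H(0.68) = 0.9044 bits

Distribution B (p=0.68) is closer to uniform (p=0.5), so it has higher entropy.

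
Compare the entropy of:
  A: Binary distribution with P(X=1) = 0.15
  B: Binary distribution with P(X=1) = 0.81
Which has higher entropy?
B

For binary distributions, entropy is maximized at p=0.5 and decreases as p moves toward 0 or 1.

H(A) = H(0.15) = 0.6098 bits
H(B) = H(0.81) = 0.7015 bits

Distribution B (p=0.81) is closer to uniform (p=0.5), so it has higher entropy.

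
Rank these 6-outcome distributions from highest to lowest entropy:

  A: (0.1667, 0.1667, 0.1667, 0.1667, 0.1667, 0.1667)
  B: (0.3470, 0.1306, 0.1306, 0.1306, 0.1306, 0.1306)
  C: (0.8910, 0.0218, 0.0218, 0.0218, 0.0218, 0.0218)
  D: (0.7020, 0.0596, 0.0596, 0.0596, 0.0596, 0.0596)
A > B > D > C

Key insight: Entropy is maximized by uniform distributions and minimized by concentrated distributions.

Entropies:
  H(A) = 2.5850 bits
  H(B) = 2.4476 bits
  H(C) = 0.7500 bits
  H(D) = 1.5708 bits

Ranking: A > B > D > C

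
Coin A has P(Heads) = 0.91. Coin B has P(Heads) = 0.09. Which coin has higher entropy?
Equal

For binary distributions, entropy is maximized at p=0.5 and decreases as p moves toward 0 or 1.

H(A) = H(0.91) = 0.4365 bits
H(B) = H(0.09) = 0.4365 bits

Both distributions are equally far from uniform (|0.91-0.5| = |0.09-0.5|), so they have the same entropy.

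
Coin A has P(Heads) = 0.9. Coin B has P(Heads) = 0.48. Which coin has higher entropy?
B

For binary distributions, entropy is maximized at p=0.5 and decreases as p moves toward 0 or 1.

H(A) = H(0.9) = 0.4690 bits
H(B) = H(0.48) = 0.9988 bits

Distribution B (p=0.48) is closer to uniform (p=0.5), so it has higher entropy.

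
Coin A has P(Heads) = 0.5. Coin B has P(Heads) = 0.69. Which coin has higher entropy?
A

For binary distributions, entropy is maximized at p=0.5 and decreases as p moves toward 0 or 1.

H(A) = H(0.5) = 1.0000 bits
H(B) = H(0.69) = 0.8932 bits

Distribution A (p=0.5) is closer to uniform (p=0.5), so it has higher entropy.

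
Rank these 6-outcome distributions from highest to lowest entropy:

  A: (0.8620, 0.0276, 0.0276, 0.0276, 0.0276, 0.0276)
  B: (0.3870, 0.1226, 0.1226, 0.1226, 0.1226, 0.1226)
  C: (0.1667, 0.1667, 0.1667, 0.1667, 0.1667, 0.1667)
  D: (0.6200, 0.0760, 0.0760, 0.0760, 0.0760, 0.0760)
C > B > D > A

Key insight: Entropy is maximized by uniform distributions and minimized by concentrated distributions.

Entropies:
  H(A) = 0.8994 bits
  H(B) = 2.3862 bits
  H(C) = 2.5850 bits
  H(D) = 1.8404 bits

Ranking: C > B > D > A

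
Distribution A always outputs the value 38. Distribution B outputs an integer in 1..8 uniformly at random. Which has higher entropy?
B

A is deterministic, so H(A) = 0. B is uniform over 8 outcomes, so H(B) = log₂(8) = 3.000 bits. Any distribution with genuine randomness has higher entropy than a deterministic one.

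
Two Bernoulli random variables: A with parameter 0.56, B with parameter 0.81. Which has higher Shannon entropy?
A

For binary distributions, entropy is maximized at p=0.5 and decreases as p moves toward 0 or 1.

H(A) = H(0.56) = 0.9896 bits
H(B) = H(0.81) = 0.7015 bits

Distribution A (p=0.56) is closer to uniform (p=0.5), so it has higher entropy.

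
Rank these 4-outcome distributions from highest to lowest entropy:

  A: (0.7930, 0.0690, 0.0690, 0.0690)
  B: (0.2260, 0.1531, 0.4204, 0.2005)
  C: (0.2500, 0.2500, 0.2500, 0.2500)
C > B > A

Key insight: Entropy is maximized by uniform distributions and minimized by concentrated distributions.

- Uniform distributions have maximum entropy log₂(4) = 2.0000 bits
- The more "peaked" or concentrated a distribution, the lower its entropy

Entropies:
  H(A) = 1.0638 bits
  H(B) = 1.8898 bits
  H(C) = 2.0000 bits

Ranking: C > B > A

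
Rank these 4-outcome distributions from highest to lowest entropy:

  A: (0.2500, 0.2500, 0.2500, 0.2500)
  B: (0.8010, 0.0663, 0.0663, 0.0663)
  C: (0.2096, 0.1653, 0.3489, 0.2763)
A > C > B

Key insight: Entropy is maximized by uniform distributions and minimized by concentrated distributions.

- Uniform distributions have maximum entropy log₂(4) = 2.0000 bits
- The more "peaked" or concentrated a distribution, the lower its entropy

Entropies:
  H(A) = 2.0000 bits
  H(B) = 1.0353 bits
  H(C) = 1.9444 bits

Ranking: A > C > B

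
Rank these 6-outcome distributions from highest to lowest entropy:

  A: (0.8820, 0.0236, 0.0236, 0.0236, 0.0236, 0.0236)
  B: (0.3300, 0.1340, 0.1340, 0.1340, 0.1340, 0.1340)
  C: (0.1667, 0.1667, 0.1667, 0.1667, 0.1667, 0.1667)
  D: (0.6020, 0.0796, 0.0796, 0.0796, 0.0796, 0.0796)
C > B > D > A

Key insight: Entropy is maximized by uniform distributions and minimized by concentrated distributions.

Entropies:
  H(A) = 0.7976 bits
  H(B) = 2.4706 bits
  H(C) = 2.5850 bits
  H(D) = 1.8939 bits

Ranking: C > B > D > A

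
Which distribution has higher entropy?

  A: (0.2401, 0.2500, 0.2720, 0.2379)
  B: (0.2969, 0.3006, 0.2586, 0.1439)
A

Both distributions are close to uniform, making this a harder comparison.

H(A) = 1.9979 bits
H(B) = 1.9485 bits

The distribution closer to uniform has higher entropy.
Answer: A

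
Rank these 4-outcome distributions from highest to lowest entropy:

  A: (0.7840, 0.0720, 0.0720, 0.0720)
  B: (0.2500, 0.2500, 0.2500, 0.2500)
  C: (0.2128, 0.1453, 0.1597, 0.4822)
B > C > A

Key insight: Entropy is maximized by uniform distributions and minimized by concentrated distributions.

- Uniform distributions have maximum entropy log₂(4) = 2.0000 bits
- The more "peaked" or concentrated a distribution, the lower its entropy

Entropies:
  H(A) = 1.0951 bits
  H(B) = 2.0000 bits
  H(C) = 1.8095 bits

Ranking: B > C > A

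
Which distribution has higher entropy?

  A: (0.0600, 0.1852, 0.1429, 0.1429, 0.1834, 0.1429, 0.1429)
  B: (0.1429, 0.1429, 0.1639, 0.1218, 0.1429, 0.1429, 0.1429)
B

Both distributions are close to uniform, making this a harder comparison.

H(A) = 2.7470 bits
H(B) = 2.8029 bits

The distribution closer to uniform has higher entropy.
Answer: B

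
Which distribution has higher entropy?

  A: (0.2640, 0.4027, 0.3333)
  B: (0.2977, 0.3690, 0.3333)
B

Both distributions are close to uniform, making this a harder comparison.

H(A) = 1.5640 bits
H(B) = 1.5795 bits

The distribution closer to uniform has higher entropy.
Answer: B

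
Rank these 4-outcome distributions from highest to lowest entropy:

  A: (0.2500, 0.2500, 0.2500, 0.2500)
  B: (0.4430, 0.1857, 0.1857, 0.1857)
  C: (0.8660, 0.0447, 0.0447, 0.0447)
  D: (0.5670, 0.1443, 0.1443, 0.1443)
A > B > D > C

Key insight: Entropy is maximized by uniform distributions and minimized by concentrated distributions.

Entropies:
  H(A) = 2.0000 bits
  H(B) = 1.8734 bits
  H(C) = 0.7807 bits
  H(D) = 1.6733 bits

Ranking: A > B > D > C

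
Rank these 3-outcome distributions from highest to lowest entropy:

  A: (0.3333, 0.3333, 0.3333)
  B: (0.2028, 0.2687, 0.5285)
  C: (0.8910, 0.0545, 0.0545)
A > B > C

Key insight: Entropy is maximized by uniform distributions and minimized by concentrated distributions.

- Uniform distributions have maximum entropy log₂(3) = 1.5850 bits
- The more "peaked" or concentrated a distribution, the lower its entropy

Entropies:
  H(A) = 1.5850 bits
  H(B) = 1.4625 bits
  H(C) = 0.6059 bits

Ranking: A > B > C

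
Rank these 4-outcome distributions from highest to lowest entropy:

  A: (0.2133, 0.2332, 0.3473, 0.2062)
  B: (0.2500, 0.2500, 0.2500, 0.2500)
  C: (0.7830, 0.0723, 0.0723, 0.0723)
B > A > C

Key insight: Entropy is maximized by uniform distributions and minimized by concentrated distributions.

- Uniform distributions have maximum entropy log₂(4) = 2.0000 bits
- The more "peaked" or concentrated a distribution, the lower its entropy

Entropies:
  H(A) = 1.9649 bits
  H(B) = 2.0000 bits
  H(C) = 1.0986 bits

Ranking: B > A > C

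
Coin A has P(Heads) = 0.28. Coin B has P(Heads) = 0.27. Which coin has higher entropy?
A

For binary distributions, entropy is maximized at p=0.5 and decreases as p moves toward 0 or 1.

H(A) = H(0.28) = 0.8555 bits
H(B) = H(0.27) = 0.8415 bits

Distribution A (p=0.28) is closer to uniform (p=0.5), so it has higher entropy.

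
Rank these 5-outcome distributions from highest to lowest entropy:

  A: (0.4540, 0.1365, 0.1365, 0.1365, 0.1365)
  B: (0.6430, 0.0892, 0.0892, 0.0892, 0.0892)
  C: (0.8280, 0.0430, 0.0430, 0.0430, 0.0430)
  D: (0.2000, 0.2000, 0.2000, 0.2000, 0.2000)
D > A > B > C

Key insight: Entropy is maximized by uniform distributions and minimized by concentrated distributions.

Entropies:
  H(A) = 2.0859 bits
  H(B) = 1.6542 bits
  H(C) = 1.0063 bits
  H(D) = 2.3219 bits

Ranking: D > A > B > C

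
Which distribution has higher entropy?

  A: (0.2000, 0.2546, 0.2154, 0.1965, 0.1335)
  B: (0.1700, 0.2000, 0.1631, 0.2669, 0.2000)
B

Both distributions are close to uniform, making this a harder comparison.

H(A) = 2.2930 bits
H(B) = 2.2987 bits

The distribution closer to uniform has higher entropy.
Answer: B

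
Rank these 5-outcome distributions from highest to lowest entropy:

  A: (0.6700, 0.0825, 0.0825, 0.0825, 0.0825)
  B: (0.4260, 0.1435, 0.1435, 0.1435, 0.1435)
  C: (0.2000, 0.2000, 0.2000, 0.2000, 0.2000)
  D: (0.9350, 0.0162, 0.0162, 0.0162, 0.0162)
C > B > A > D

Key insight: Entropy is maximized by uniform distributions and minimized by concentrated distributions.

Entropies:
  H(A) = 1.5749 bits
  H(B) = 2.1321 bits
  H(C) = 2.3219 bits
  H(D) = 0.4770 bits

Ranking: C > B > A > D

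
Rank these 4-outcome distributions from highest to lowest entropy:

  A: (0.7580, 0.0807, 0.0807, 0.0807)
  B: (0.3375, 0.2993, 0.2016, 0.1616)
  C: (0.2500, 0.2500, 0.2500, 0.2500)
C > B > A

Key insight: Entropy is maximized by uniform distributions and minimized by concentrated distributions.

- Uniform distributions have maximum entropy log₂(4) = 2.0000 bits
- The more "peaked" or concentrated a distribution, the lower its entropy

Entropies:
  H(A) = 1.1819 bits
  H(B) = 1.9404 bits
  H(C) = 2.0000 bits

Ranking: C > B > A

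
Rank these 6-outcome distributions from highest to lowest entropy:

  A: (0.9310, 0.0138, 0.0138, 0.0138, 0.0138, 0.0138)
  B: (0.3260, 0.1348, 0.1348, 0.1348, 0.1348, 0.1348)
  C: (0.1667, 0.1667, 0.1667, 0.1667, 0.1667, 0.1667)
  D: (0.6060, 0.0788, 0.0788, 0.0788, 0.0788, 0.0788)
C > B > D > A

Key insight: Entropy is maximized by uniform distributions and minimized by concentrated distributions.

Entropies:
  H(A) = 0.5224 bits
  H(B) = 2.4758 bits
  H(C) = 2.5850 bits
  H(D) = 1.8822 bits

Ranking: C > B > D > A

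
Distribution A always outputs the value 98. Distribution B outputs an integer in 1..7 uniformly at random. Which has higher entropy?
B

A is deterministic, so H(A) = 0. B is uniform over 7 outcomes, so H(B) = log₂(7) = 2.807 bits. Any distribution with genuine randomness has higher entropy than a deterministic one.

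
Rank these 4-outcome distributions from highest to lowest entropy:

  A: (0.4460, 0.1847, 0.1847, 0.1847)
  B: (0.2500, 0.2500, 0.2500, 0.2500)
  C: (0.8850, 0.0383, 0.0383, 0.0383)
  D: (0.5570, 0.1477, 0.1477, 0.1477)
B > A > D > C

Key insight: Entropy is maximized by uniform distributions and minimized by concentrated distributions.

Entropies:
  H(A) = 1.8696 bits
  H(B) = 2.0000 bits
  H(C) = 0.6971 bits
  H(D) = 1.6927 bits

Ranking: B > A > D > C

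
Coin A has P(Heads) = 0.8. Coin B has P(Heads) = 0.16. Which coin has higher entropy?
A

For binary distributions, entropy is maximized at p=0.5 and decreases as p moves toward 0 or 1.

H(A) = H(0.8) = 0.7219 bits
H(B) = H(0.16) = 0.6343 bits

Distribution A (p=0.8) is closer to uniform (p=0.5), so it has higher entropy.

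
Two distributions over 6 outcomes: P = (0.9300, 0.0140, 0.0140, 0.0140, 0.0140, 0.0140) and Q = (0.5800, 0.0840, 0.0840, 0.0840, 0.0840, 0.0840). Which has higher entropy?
Q

P is highly concentrated on one outcome (93%), making it nearly deterministic. Q spreads its mass more evenly (max 58%). The more spread-out distribution has higher entropy: H(P) ≈ 0.528 bits, H(Q) ≈ 1.957 bits.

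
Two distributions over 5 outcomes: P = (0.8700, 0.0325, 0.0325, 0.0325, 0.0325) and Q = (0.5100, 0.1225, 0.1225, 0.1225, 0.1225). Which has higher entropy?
Q

P is highly concentrated on one outcome (87%), making it nearly deterministic. Q spreads its mass more evenly (max 51%). The more spread-out distribution has higher entropy: H(P) ≈ 0.817 bits, H(Q) ≈ 1.980 bits.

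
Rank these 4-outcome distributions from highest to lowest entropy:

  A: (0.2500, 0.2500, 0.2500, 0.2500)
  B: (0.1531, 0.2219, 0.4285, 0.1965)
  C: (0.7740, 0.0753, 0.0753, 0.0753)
A > B > C

Key insight: Entropy is maximized by uniform distributions and minimized by concentrated distributions.

- Uniform distributions have maximum entropy log₂(4) = 2.0000 bits
- The more "peaked" or concentrated a distribution, the lower its entropy

Entropies:
  H(A) = 2.0000 bits
  H(B) = 1.8816 bits
  H(C) = 1.1292 bits

Ranking: A > B > C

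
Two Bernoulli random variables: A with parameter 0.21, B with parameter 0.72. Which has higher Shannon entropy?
B

For binary distributions, entropy is maximized at p=0.5 and decreases as p moves toward 0 or 1.

H(A) = H(0.21) = 0.7415 bits
H(B) = H(0.72) = 0.8555 bits

Distribution B (p=0.72) is closer to uniform (p=0.5), so it has higher entropy.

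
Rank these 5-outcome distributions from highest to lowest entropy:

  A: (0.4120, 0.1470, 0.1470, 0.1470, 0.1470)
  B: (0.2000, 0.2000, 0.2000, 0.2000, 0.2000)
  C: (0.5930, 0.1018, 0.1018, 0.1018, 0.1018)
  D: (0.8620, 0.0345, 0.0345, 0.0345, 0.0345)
B > A > C > D

Key insight: Entropy is maximized by uniform distributions and minimized by concentrated distributions.

Entropies:
  H(A) = 2.1535 bits
  H(B) = 2.3219 bits
  H(C) = 1.7889 bits
  H(D) = 0.8550 bits

Ranking: B > A > C > D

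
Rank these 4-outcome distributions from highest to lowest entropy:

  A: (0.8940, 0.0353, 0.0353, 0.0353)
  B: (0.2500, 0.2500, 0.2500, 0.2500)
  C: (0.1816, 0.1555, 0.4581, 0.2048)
B > C > A

Key insight: Entropy is maximized by uniform distributions and minimized by concentrated distributions.

- Uniform distributions have maximum entropy log₂(4) = 2.0000 bits
- The more "peaked" or concentrated a distribution, the lower its entropy

Entropies:
  H(A) = 0.6557 bits
  H(B) = 2.0000 bits
  H(C) = 1.8489 bits

Ranking: B > C > A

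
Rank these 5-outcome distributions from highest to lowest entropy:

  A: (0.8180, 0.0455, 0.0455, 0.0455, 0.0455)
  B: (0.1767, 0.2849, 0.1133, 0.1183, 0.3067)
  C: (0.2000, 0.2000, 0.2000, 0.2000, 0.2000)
C > B > A

Key insight: Entropy is maximized by uniform distributions and minimized by concentrated distributions.

- Uniform distributions have maximum entropy log₂(5) = 2.3219 bits
- The more "peaked" or concentrated a distribution, the lower its entropy

Entropies:
  H(A) = 1.0484 bits
  H(B) = 2.2013 bits
  H(C) = 2.3219 bits

Ranking: C > B > A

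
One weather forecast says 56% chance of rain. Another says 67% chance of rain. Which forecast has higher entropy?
56% forecast

Treat each forecast as a Bernoulli distribution. Binary entropy is maximized at p=0.5 and falls off symmetrically toward 0 or 1. The 56% forecast is closer to 50%, so it is more uncertain. H(56%) ≈ 0.990 bits, H(67%) ≈ 0.915 bits.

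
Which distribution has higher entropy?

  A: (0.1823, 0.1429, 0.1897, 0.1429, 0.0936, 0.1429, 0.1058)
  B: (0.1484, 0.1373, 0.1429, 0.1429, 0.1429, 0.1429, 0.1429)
B

Both distributions are close to uniform, making this a harder comparison.

H(A) = 2.7685 bits
H(B) = 2.8070 bits

The distribution closer to uniform has higher entropy.
Answer: B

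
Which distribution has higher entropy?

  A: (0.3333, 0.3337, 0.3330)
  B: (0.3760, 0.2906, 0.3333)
A

Both distributions are close to uniform, making this a harder comparison.

H(A) = 1.5850 bits
H(B) = 1.5771 bits

The distribution closer to uniform has higher entropy.
Answer: A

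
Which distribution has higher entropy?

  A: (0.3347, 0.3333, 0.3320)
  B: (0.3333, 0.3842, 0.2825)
A

Both distributions are close to uniform, making this a harder comparison.

H(A) = 1.5850 bits
H(B) = 1.5737 bits

The distribution closer to uniform has higher entropy.
Answer: A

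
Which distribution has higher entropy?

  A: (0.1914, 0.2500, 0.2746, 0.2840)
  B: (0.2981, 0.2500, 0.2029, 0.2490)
B

Both distributions are close to uniform, making this a harder comparison.

H(A) = 1.9843 bits
H(B) = 1.9869 bits

The distribution closer to uniform has higher entropy.
Answer: B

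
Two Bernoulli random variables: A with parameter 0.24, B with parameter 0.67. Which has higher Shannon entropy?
B

For binary distributions, entropy is maximized at p=0.5 and decreases as p moves toward 0 or 1.

H(A) = H(0.24) = 0.7950 bits
H(B) = H(0.67) = 0.9149 bits

Distribution B (p=0.67) is closer to uniform (p=0.5), so it has higher entropy.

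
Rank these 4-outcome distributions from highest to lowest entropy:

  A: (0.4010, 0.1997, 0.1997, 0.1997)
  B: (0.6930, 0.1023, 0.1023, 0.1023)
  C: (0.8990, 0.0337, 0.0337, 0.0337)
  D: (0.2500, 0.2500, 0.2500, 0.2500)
D > A > B > C

Key insight: Entropy is maximized by uniform distributions and minimized by concentrated distributions.

Entropies:
  H(A) = 1.9209 bits
  H(B) = 1.3763 bits
  H(C) = 0.6322 bits
  H(D) = 2.0000 bits

Ranking: D > A > B > C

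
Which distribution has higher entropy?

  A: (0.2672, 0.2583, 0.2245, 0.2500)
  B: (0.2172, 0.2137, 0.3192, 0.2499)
A

Both distributions are close to uniform, making this a harder comparison.

H(A) = 1.9970 bits
H(B) = 1.9800 bits

The distribution closer to uniform has higher entropy.
Answer: A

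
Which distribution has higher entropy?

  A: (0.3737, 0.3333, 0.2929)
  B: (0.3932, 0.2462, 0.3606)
A

Both distributions are close to uniform, making this a harder comparison.

H(A) = 1.5779 bits
H(B) = 1.5580 bits

The distribution closer to uniform has higher entropy.
Answer: A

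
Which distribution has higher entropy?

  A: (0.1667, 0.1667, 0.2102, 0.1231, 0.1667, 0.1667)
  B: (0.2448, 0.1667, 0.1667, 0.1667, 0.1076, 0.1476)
A

Both distributions are close to uniform, making this a harder comparison.

H(A) = 2.5683 bits
H(B) = 2.5430 bits

The distribution closer to uniform has higher entropy.
Answer: A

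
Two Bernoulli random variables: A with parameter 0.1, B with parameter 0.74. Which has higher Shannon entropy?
B

For binary distributions, entropy is maximized at p=0.5 and decreases as p moves toward 0 or 1.

H(A) = H(0.1) = 0.4690 bits
H(B) = H(0.74) = 0.8267 bits

Distribution B (p=0.74) is closer to uniform (p=0.5), so it has higher entropy.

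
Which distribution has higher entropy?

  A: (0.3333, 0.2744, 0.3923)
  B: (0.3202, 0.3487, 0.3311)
B

Both distributions are close to uniform, making this a harder comparison.

H(A) = 1.5699 bits
H(B) = 1.5841 bits

The distribution closer to uniform has higher entropy.
Answer: B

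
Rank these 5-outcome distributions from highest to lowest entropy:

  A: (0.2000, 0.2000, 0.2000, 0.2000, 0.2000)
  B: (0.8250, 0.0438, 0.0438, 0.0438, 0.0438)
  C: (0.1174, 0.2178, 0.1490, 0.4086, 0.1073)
A > C > B

Key insight: Entropy is maximized by uniform distributions and minimized by concentrated distributions.

- Uniform distributions have maximum entropy log₂(5) = 2.3219 bits
- The more "peaked" or concentrated a distribution, the lower its entropy

Entropies:
  H(A) = 2.3219 bits
  H(B) = 1.0190 bits
  H(C) = 2.1240 bits

Ranking: A > C > B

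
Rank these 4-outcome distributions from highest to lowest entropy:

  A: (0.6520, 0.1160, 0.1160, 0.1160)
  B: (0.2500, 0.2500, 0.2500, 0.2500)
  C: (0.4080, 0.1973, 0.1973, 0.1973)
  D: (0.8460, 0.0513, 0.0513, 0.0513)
B > C > A > D

Key insight: Entropy is maximized by uniform distributions and minimized by concentrated distributions.

Entropies:
  H(A) = 1.4838 bits
  H(B) = 2.0000 bits
  H(C) = 1.9137 bits
  H(D) = 0.8638 bits

Ranking: B > C > A > D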